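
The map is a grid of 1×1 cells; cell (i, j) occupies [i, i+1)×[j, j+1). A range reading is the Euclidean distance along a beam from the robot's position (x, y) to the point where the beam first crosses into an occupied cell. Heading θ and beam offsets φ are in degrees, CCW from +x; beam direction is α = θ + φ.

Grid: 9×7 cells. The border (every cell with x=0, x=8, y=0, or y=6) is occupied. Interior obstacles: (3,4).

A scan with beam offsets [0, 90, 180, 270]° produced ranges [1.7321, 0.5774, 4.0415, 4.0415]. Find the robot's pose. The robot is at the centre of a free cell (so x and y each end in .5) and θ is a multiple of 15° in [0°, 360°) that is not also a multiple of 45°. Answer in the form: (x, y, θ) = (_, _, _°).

(x, y, θ) = (4.5, 4.5, 60°)

Enumerate (i+0.5, j+0.5, θ) over the 34 free cells and 16 admissible headings. For each, cast all 4 beams and compare to the given ranges.
  (4.5, 2.5, 120°): beam 2 = 3.0000 ≠ 0.5774 ✗
  (5.5, 3.5, 165°): beam 1 = 1.9319 ≠ 1.7321 ✗
  (4.5, 4.5, 120°): beam 4 = 3.0000 ≠ 4.0415 ✗
  …
  (4.5, 4.5, 60°): r_1=1.7321, r_2=0.5774, r_3=4.0415, r_4=4.0415 — all match ✓
No second candidate reproduces the full scan.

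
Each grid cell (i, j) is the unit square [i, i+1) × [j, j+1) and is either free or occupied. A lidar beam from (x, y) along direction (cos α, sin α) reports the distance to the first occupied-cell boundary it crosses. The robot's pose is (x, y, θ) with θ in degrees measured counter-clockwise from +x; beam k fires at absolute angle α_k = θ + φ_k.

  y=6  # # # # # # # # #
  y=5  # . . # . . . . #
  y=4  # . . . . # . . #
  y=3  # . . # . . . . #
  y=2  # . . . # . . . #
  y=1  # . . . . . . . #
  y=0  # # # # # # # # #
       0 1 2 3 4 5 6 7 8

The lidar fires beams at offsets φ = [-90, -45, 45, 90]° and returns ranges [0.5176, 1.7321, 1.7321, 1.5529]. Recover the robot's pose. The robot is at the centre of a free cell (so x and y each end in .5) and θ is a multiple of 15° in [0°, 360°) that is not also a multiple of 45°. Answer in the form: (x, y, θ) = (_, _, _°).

Enumerate (i+0.5, j+0.5, θ) over the 31 free cells and 16 admissible headings. For each, cast all 4 beams and compare to the given ranges.
  (2.5, 1.5, 150°): beam 1 = 1.7321 ≠ 0.5176 ✗
  (4.5, 1.5, 165°): beam 2 = 0.5774 ≠ 1.7321 ✗
  (3.5, 4.5, 300°): beam 1 = 2.8868 ≠ 0.5176 ✗
  …
  (2.5, 3.5, 105°): r_1=0.5176, r_2=1.7321, r_3=1.7321, r_4=1.5529 — all match ✓
Only this pose fits every beam.

(x, y, θ) = (2.5, 3.5, 105°)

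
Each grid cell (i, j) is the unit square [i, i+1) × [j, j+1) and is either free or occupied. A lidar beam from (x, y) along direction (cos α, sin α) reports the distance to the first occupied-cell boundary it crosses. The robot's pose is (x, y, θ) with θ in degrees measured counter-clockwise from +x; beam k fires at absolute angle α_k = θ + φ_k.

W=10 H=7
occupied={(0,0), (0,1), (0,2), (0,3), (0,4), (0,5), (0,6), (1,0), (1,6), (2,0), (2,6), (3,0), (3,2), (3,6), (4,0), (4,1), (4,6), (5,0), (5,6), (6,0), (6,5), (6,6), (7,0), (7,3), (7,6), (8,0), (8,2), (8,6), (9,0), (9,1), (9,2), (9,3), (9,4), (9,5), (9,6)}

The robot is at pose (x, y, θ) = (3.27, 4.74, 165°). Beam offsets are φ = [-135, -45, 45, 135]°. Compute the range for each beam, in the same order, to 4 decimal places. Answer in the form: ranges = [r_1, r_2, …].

ranges = [2.5200, 1.4549, 2.6212, 3.1639]

beam 1: φ=-135°, α=30°
  direction (0.8660, 0.5000); cell (3,4); t to first gridline: x 0.8429, y 0.5200 (then +1.1547 / +2.0000)
    (3,5) via y @ 0.5200
    (4,5) via x @ 0.8429
    (5,5) via x @ 1.9976
    (5,6) via y @ 2.5200  # hit
  → r_1 = 2.5200
beam 2: φ=-45°, α=120°
  direction (-0.5000, 0.8660); cell (3,4); t to first gridline: x 0.5400, y 0.3002 (then +2.0000 / +1.1547)
    (3,5) via y @ 0.3002
    (2,5) via x @ 0.5400
    (2,6) via y @ 1.4549  # hit
  → r_2 = 1.4549
beam 3: φ=45°, α=210°
  direction (-0.8660, -0.5000); cell (3,4); t to first gridline: x 0.3118, y 1.4800 (then +1.1547 / +2.0000)
    (2,4) via x @ 0.3118
    (1,4) via x @ 1.4665
    (1,3) via y @ 1.4800
    (0,3) via x @ 2.6212  # hit
  → r_3 = 2.6212
beam 4: φ=135°, α=300°
  direction (0.5000, -0.8660); cell (3,4); t to first gridline: x 1.4600, y 0.8545 (then +2.0000 / +1.1547)
    (3,3) via y @ 0.8545
    (4,3) via x @ 1.4600
    (4,2) via y @ 2.0092
    (4,1) via y @ 3.1639  # hit
  → r_4 = 3.1639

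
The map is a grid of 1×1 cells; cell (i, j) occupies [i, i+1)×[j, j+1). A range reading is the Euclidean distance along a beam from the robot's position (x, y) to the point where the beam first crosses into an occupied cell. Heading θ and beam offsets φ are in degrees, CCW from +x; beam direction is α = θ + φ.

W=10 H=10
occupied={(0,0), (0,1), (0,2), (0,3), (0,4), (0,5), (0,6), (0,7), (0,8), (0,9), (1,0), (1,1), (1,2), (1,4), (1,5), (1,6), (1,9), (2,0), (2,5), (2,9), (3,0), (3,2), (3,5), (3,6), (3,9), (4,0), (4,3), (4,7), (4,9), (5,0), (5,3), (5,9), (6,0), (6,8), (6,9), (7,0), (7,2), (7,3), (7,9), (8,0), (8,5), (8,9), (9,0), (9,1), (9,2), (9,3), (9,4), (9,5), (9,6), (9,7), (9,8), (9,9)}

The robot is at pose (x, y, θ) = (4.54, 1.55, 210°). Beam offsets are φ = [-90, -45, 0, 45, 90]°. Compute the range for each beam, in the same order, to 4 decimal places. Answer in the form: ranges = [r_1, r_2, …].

ranges = [1.0800, 2.6296, 1.1000, 0.5694, 0.6351]

beam 1: φ=-90°, α=120°
  dir = (cos 120°, sin 120°) = (-0.5000, 0.8660); from cell (4,1)
  next x-line at t=1.0800, next y-line at t=0.5196; Δt_x=2.0000, Δt_y=1.1547
    y: enter (4,2) at t=0.5196
    x: enter (3,2) at t=1.0800 ← occupied
  → r_1 = 1.0800
beam 2: φ=-45°, α=165°
  dir = (cos 165°, sin 165°) = (-0.9659, 0.2588); from cell (4,1)
  next x-line at t=0.5590, next y-line at t=1.7387; Δt_x=1.0353, Δt_y=3.8637
    x: enter (3,1) at t=0.5590
    x: enter (2,1) at t=1.5943
    y: enter (2,2) at t=1.7387
    x: enter (1,2) at t=2.6296 ← occupied
  → r_2 = 2.6296
beam 3: φ=0°, α=210°
  dir = (cos 210°, sin 210°) = (-0.8660, -0.5000); from cell (4,1)
  next x-line at t=0.6235, next y-line at t=1.1000; Δt_x=1.1547, Δt_y=2.0000
    x: enter (3,1) at t=0.6235
    y: enter (3,0) at t=1.1000 ← occupied
  → r_3 = 1.1000
beam 4: φ=45°, α=255°
  dir = (cos 255°, sin 255°) = (-0.2588, -0.9659); from cell (4,1)
  next x-line at t=2.0864, next y-line at t=0.5694; Δt_x=3.8637, Δt_y=1.0353
    y: enter (4,0) at t=0.5694 ← occupied
  → r_4 = 0.5694
beam 5: φ=90°, α=300°
  dir = (cos 300°, sin 300°) = (0.5000, -0.8660); from cell (4,1)
  next x-line at t=0.9200, next y-line at t=0.6351; Δt_x=2.0000, Δt_y=1.1547
    y: enter (4,0) at t=0.6351 ← occupied
  → r_5 = 0.6351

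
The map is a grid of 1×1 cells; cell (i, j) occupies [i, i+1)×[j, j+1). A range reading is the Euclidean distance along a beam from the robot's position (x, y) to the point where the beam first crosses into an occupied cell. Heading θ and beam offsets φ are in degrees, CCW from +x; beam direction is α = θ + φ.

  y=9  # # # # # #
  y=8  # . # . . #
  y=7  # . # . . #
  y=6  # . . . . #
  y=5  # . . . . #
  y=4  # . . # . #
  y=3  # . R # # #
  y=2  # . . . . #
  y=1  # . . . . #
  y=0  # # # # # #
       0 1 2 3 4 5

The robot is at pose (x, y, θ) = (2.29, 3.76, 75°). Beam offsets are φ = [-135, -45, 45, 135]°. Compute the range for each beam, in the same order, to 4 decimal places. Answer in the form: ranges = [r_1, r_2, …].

ranges = [3.1870, 0.8198, 2.5800, 1.4896]

beam 1: φ=-135°, α=300°
  dir = (cos 300°, sin 300°) = (0.5000, -0.8660); from cell (2,3)
  next x-line at t=1.4200, next y-line at t=0.8776; Δt_x=2.0000, Δt_y=1.1547
    y: enter (2,2) at t=0.8776
    x: enter (3,2) at t=1.4200
    y: enter (3,1) at t=2.0323
    y: enter (3,0) at t=3.1870 ← occupied
  → r_1 = 3.1870
beam 2: φ=-45°, α=30°
  dir = (cos 30°, sin 30°) = (0.8660, 0.5000); from cell (2,3)
  next x-line at t=0.8198, next y-line at t=0.4800; Δt_x=1.1547, Δt_y=2.0000
    y: enter (2,4) at t=0.4800
    x: enter (3,4) at t=0.8198 ← occupied
  → r_2 = 0.8198
beam 3: φ=45°, α=120°
  dir = (cos 120°, sin 120°) = (-0.5000, 0.8660); from cell (2,3)
  next x-line at t=0.5800, next y-line at t=0.2771; Δt_x=2.0000, Δt_y=1.1547
    y: enter (2,4) at t=0.2771
    x: enter (1,4) at t=0.5800
    y: enter (1,5) at t=1.4318
    x: enter (0,5) at t=2.5800 ← occupied
  → r_3 = 2.5800
beam 4: φ=135°, α=210°
  dir = (cos 210°, sin 210°) = (-0.8660, -0.5000); from cell (2,3)
  next x-line at t=0.3349, next y-line at t=1.5200; Δt_x=1.1547, Δt_y=2.0000
    x: enter (1,3) at t=0.3349
    x: enter (0,3) at t=1.4896 ← occupied
  → r_4 = 1.4896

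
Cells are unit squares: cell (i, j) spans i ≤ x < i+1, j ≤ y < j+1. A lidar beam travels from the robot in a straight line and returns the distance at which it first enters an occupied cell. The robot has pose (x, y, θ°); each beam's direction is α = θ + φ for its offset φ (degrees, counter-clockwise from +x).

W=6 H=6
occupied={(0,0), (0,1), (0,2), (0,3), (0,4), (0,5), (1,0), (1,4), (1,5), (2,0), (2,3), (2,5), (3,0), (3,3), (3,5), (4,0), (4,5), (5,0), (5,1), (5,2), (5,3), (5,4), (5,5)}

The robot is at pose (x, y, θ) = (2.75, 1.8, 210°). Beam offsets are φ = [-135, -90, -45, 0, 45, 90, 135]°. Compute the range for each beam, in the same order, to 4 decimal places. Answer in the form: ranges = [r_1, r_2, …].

beam 1: φ=-135°, α=75°
  direction (0.2588, 0.9659); cell (2,1); t to first gridline: x 0.9659, y 0.2071 (then +3.8637 / +1.0353)
    (2,2) via y @ 0.2071
    (3,2) via x @ 0.9659
    (3,3) via y @ 1.2423  # hit
  → r_1 = 1.2423
beam 2: φ=-90°, α=120°
  direction (-0.5000, 0.8660); cell (2,1); t to first gridline: x 1.5000, y 0.2309 (then +2.0000 / +1.1547)
    (2,2) via y @ 0.2309
    (2,3) via y @ 1.3856  # hit
  → r_2 = 1.3856
beam 3: φ=-45°, α=165°
  direction (-0.9659, 0.2588); cell (2,1); t to first gridline: x 0.7765, y 0.7727 (then +1.0353 / +3.8637)
    (2,2) via y @ 0.7727
    (1,2) via x @ 0.7765
    (0,2) via x @ 1.8117  # hit
  → r_3 = 1.8117
beam 4: φ=0°, α=210°
  direction (-0.8660, -0.5000); cell (2,1); t to first gridline: x 0.8660, y 1.6000 (then +1.1547 / +2.0000)
    (1,1) via x @ 0.8660
    (1,0) via y @ 1.6000  # hit
  → r_4 = 1.6000
beam 5: φ=45°, α=255°
  direction (-0.2588, -0.9659); cell (2,1); t to first gridline: x 2.8978, y 0.8282 (then +3.8637 / +1.0353)
    (2,0) via y @ 0.8282  # hit
  → r_5 = 0.8282
beam 6: φ=90°, α=300°
  direction (0.5000, -0.8660); cell (2,1); t to first gridline: x 0.5000, y 0.9238 (then +2.0000 / +1.1547)
    (3,1) via x @ 0.5000
    (3,0) via y @ 0.9238  # hit
  → r_6 = 0.9238
beam 7: φ=135°, α=345°
  direction (0.9659, -0.2588); cell (2,1); t to first gridline: x 0.2588, y 3.0910 (then +1.0353 / +3.8637)
    (3,1) via x @ 0.2588
    (4,1) via x @ 1.2941
    (5,1) via x @ 2.3294  # hit
  → r_7 = 2.3294

ranges = [1.2423, 1.3856, 1.8117, 1.6000, 0.8282, 0.9238, 2.3294]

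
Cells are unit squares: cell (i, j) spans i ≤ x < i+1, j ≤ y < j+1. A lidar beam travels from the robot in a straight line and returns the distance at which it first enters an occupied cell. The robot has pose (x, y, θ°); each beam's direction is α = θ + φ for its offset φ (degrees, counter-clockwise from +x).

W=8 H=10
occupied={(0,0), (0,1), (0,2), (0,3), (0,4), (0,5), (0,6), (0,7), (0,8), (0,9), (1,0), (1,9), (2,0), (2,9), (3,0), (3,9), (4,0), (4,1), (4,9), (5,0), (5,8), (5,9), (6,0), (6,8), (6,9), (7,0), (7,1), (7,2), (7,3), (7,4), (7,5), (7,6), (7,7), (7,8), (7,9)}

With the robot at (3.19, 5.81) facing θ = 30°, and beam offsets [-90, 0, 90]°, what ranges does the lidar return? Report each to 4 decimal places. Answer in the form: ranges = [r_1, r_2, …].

ranges = [5.5541, 4.3800, 3.6835]

beam 1: φ=-90°, α=300°
  cosα=0.5000 sinα=-0.8660 | (3,5) | tMaxX 1.6200 tMaxY 0.9353 | tΔX 2.0000 tΔY 1.1547
    t=0.9353 [y] (3,4)
    t=1.6200 [x] (4,4)
    t=2.0900 [y] (4,3)
    t=3.2447 [y] (4,2)
    t=3.6200 [x] (5,2)
    t=4.3994 [y] (5,1)
    t=5.5541 [y] (5,0) — stop
  → r_1 = 5.5541
beam 2: φ=0°, α=30°
  cosα=0.8660 sinα=0.5000 | (3,5) | tMaxX 0.9353 tMaxY 0.3800 | tΔX 1.1547 tΔY 2.0000
    t=0.3800 [y] (3,6)
    t=0.9353 [x] (4,6)
    t=2.0900 [x] (5,6)
    t=2.3800 [y] (5,7)
    t=3.2447 [x] (6,7)
    t=4.3800 [y] (6,8) — stop
  → r_2 = 4.3800
beam 3: φ=90°, α=120°
  cosα=-0.5000 sinα=0.8660 | (3,5) | tMaxX 0.3800 tMaxY 0.2194 | tΔX 2.0000 tΔY 1.1547
    t=0.2194 [y] (3,6)
    t=0.3800 [x] (2,6)
    t=1.3741 [y] (2,7)
    t=2.3800 [x] (1,7)
    t=2.5288 [y] (1,8)
    t=3.6835 [y] (1,9) — stop
  → r_3 = 3.6835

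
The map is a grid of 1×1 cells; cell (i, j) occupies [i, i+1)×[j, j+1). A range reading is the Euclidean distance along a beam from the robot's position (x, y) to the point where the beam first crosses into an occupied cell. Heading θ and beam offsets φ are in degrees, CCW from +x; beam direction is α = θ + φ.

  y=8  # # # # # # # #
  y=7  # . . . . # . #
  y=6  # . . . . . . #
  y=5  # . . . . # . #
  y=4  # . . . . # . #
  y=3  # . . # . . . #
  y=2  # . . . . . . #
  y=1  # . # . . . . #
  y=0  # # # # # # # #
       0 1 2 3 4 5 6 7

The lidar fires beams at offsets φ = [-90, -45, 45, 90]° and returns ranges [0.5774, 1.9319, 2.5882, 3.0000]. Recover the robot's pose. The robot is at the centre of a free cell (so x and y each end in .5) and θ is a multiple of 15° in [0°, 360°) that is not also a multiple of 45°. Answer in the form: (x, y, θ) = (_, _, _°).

Candidates: 37 free-cell centres × 16 headings = 592 poses. Raycast each; keep the one whose scan matches to 4 dp.
  (6.5, 1.5, 15°): beam 1 = 0.5176 ≠ 0.5774 ✗
  (1.5, 3.5, 210°): beam 1 = 1.0000 ≠ 0.5774 ✗
  (4.5, 4.5, 75°): beam 1 = 0.5176 ≠ 0.5774 ✗
  …
  (6.5, 2.5, 120°): r_1=0.5774, r_2=1.9319, r_3=2.5882, r_4=3.0000 — all match ✓
Unique over the lattice → pose = (6.5, 2.5, 120°).

(x, y, θ) = (6.5, 2.5, 120°)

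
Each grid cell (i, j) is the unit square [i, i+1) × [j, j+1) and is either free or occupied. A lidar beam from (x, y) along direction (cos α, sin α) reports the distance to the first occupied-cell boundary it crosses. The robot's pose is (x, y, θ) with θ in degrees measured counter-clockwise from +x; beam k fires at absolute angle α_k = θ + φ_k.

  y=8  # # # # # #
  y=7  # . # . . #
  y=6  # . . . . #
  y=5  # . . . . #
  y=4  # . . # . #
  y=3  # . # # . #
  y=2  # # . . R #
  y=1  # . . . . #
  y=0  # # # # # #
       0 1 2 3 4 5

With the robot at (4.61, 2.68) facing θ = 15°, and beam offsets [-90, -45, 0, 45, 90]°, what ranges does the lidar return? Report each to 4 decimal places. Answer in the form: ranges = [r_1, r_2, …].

beam 1: φ=-90°, α=285°
  dir = (cos 285°, sin 285°) = (0.2588, -0.9659); from cell (4,2)
  next x-line at t=1.5068, next y-line at t=0.7040; Δt_x=3.8637, Δt_y=1.0353
    y: enter (4,1) at t=0.7040
    x: enter (5,1) at t=1.5068 ← occupied
  → r_1 = 1.5068
beam 2: φ=-45°, α=330°
  dir = (cos 330°, sin 330°) = (0.8660, -0.5000); from cell (4,2)
  next x-line at t=0.4503, next y-line at t=1.3600; Δt_x=1.1547, Δt_y=2.0000
    x: enter (5,2) at t=0.4503 ← occupied
  → r_2 = 0.4503
beam 3: φ=0°, α=15°
  dir = (cos 15°, sin 15°) = (0.9659, 0.2588); from cell (4,2)
  next x-line at t=0.4038, next y-line at t=1.2364; Δt_x=1.0353, Δt_y=3.8637
    x: enter (5,2) at t=0.4038 ← occupied
  → r_3 = 0.4038
beam 4: φ=45°, α=60°
  dir = (cos 60°, sin 60°) = (0.5000, 0.8660); from cell (4,2)
  next x-line at t=0.7800, next y-line at t=0.3695; Δt_x=2.0000, Δt_y=1.1547
    y: enter (4,3) at t=0.3695
    x: enter (5,3) at t=0.7800 ← occupied
  → r_4 = 0.7800
beam 5: φ=90°, α=105°
  dir = (cos 105°, sin 105°) = (-0.2588, 0.9659); from cell (4,2)
  next x-line at t=2.3569, next y-line at t=0.3313; Δt_x=3.8637, Δt_y=1.0353
    y: enter (4,3) at t=0.3313
    y: enter (4,4) at t=1.3666
    x: enter (3,4) at t=2.3569 ← occupied
  → r_5 = 2.3569

ranges = [1.5068, 0.4503, 0.4038, 0.7800, 2.3569]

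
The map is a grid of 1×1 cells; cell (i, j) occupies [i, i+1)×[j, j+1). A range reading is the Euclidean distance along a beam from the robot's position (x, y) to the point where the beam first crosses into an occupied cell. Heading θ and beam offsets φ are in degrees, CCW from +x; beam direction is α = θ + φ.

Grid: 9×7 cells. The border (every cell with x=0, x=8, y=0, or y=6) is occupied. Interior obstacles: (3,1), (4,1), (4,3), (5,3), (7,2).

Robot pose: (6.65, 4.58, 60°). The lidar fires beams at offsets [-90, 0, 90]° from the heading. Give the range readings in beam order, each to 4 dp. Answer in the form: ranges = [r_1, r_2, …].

ranges = [1.5588, 1.6397, 2.8400]

beam 1: φ=-90°, α=330°
  dir = (cos 330°, sin 330°) = (0.8660, -0.5000); from cell (6,4)
  next x-line at t=0.4041, next y-line at t=1.1600; Δt_x=1.1547, Δt_y=2.0000
    x: enter (7,4) at t=0.4041
    y: enter (7,3) at t=1.1600
    x: enter (8,3) at t=1.5588 ← occupied
  → r_1 = 1.5588
beam 2: φ=0°, α=60°
  dir = (cos 60°, sin 60°) = (0.5000, 0.8660); from cell (6,4)
  next x-line at t=0.7000, next y-line at t=0.4850; Δt_x=2.0000, Δt_y=1.1547
    y: enter (6,5) at t=0.4850
    x: enter (7,5) at t=0.7000
    y: enter (7,6) at t=1.6397 ← occupied
  → r_2 = 1.6397
beam 3: φ=90°, α=150°
  dir = (cos 150°, sin 150°) = (-0.8660, 0.5000); from cell (6,4)
  next x-line at t=0.7506, next y-line at t=0.8400; Δt_x=1.1547, Δt_y=2.0000
    x: enter (5,4) at t=0.7506
    y: enter (5,5) at t=0.8400
    x: enter (4,5) at t=1.9053
    y: enter (4,6) at t=2.8400 ← occupied
  → r_3 = 2.8400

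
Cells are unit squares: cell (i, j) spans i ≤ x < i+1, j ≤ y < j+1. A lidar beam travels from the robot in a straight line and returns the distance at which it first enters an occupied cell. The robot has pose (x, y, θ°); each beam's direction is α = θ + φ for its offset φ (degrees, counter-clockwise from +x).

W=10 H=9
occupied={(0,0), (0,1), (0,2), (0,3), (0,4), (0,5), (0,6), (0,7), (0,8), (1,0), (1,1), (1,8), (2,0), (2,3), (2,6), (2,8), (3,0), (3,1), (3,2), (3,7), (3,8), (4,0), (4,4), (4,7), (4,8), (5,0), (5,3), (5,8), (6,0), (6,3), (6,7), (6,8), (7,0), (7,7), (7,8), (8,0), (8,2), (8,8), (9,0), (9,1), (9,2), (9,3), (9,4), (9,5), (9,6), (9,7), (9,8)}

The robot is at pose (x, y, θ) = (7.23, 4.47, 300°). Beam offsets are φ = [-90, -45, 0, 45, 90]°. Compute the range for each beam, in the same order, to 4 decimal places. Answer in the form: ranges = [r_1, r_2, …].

beam 1: φ=-90°, α=210°
  dir = (cos 210°, sin 210°) = (-0.8660, -0.5000); from cell (7,4)
  next x-line at t=0.2656, next y-line at t=0.9400; Δt_x=1.1547, Δt_y=2.0000
    x: enter (6,4) at t=0.2656
    y: enter (6,3) at t=0.9400 ← occupied
  → r_1 = 0.9400
beam 2: φ=-45°, α=255°
  dir = (cos 255°, sin 255°) = (-0.2588, -0.9659); from cell (7,4)
  next x-line at t=0.8887, next y-line at t=0.4866; Δt_x=3.8637, Δt_y=1.0353
    y: enter (7,3) at t=0.4866
    x: enter (6,3) at t=0.8887 ← occupied
  → r_2 = 0.8887
beam 3: φ=0°, α=300°
  dir = (cos 300°, sin 300°) = (0.5000, -0.8660); from cell (7,4)
  next x-line at t=1.5400, next y-line at t=0.5427; Δt_x=2.0000, Δt_y=1.1547
    y: enter (7,3) at t=0.5427
    x: enter (8,3) at t=1.5400
    y: enter (8,2) at t=1.6974 ← occupied
  → r_3 = 1.6974
beam 4: φ=45°, α=345°
  dir = (cos 345°, sin 345°) = (0.9659, -0.2588); from cell (7,4)
  next x-line at t=0.7972, next y-line at t=1.8159; Δt_x=1.0353, Δt_y=3.8637
    x: enter (8,4) at t=0.7972
    y: enter (8,3) at t=1.8159
    x: enter (9,3) at t=1.8324 ← occupied
  → r_4 = 1.8324
beam 5: φ=90°, α=30°
  dir = (cos 30°, sin 30°) = (0.8660, 0.5000); from cell (7,4)
  next x-line at t=0.8891, next y-line at t=1.0600; Δt_x=1.1547, Δt_y=2.0000
    x: enter (8,4) at t=0.8891
    y: enter (8,5) at t=1.0600
    x: enter (9,5) at t=2.0438 ← occupied
  → r_5 = 2.0438

ranges = [0.9400, 0.8887, 1.6974, 1.8324, 2.0438]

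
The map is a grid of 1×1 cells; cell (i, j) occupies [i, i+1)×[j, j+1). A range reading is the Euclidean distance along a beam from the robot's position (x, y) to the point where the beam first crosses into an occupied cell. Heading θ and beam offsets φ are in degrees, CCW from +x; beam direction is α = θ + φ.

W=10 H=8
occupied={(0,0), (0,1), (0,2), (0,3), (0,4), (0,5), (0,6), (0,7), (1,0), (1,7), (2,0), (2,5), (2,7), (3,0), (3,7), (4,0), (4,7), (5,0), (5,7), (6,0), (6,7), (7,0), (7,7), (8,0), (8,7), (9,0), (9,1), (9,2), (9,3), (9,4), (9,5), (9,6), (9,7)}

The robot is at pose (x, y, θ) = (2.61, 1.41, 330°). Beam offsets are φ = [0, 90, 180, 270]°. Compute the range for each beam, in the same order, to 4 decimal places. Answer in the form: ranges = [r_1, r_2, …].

ranges = [0.8200, 6.4548, 1.8591, 0.4734]

beam 1: φ=0°, α=330°
  cosα=0.8660 sinα=-0.5000 | (2,1) | tMaxX 0.4503 tMaxY 0.8200 | tΔX 1.1547 tΔY 2.0000
    t=0.4503 [x] (3,1)
    t=0.8200 [y] (3,0) — stop
  → r_1 = 0.8200
beam 2: φ=90°, α=60°
  cosα=0.5000 sinα=0.8660 | (2,1) | tMaxX 0.7800 tMaxY 0.6813 | tΔX 2.0000 tΔY 1.1547
    t=0.6813 [y] (2,2)
    t=0.7800 [x] (3,2)
    t=1.8360 [y] (3,3)
    t=2.7800 [x] (4,3)
    t=2.9907 [y] (4,4)
    t=4.1454 [y] (4,5)
    t=4.7800 [x] (5,5)
    t=5.3001 [y] (5,6)
    t=6.4548 [y] (5,7) — stop
  → r_2 = 6.4548
beam 3: φ=180°, α=150°
  cosα=-0.8660 sinα=0.5000 | (2,1) | tMaxX 0.7044 tMaxY 1.1800 | tΔX 1.1547 tΔY 2.0000
    t=0.7044 [x] (1,1)
    t=1.1800 [y] (1,2)
    t=1.8591 [x] (0,2) — stop
  → r_3 = 1.8591
beam 4: φ=270°, α=240°
  cosα=-0.5000 sinα=-0.8660 | (2,1) | tMaxX 1.2200 tMaxY 0.4734 | tΔX 2.0000 tΔY 1.1547
    t=0.4734 [y] (2,0) — stop
  → r_4 = 0.4734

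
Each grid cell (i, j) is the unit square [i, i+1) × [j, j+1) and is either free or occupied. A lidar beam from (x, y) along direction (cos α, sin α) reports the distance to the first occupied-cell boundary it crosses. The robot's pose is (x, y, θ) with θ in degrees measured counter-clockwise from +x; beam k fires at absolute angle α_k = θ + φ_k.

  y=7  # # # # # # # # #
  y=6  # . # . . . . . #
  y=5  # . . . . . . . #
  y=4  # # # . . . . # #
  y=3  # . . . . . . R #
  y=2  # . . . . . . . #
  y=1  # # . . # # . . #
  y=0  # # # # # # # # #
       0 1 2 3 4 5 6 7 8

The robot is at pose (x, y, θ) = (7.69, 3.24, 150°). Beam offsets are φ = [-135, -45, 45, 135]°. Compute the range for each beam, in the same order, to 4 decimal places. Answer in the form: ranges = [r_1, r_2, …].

beam 1: φ=-135°, α=15°
  dir = (cos 15°, sin 15°) = (0.9659, 0.2588); from cell (7,3)
  next x-line at t=0.3209, next y-line at t=2.9364; Δt_x=1.0353, Δt_y=3.8637
    x: enter (8,3) at t=0.3209 ← occupied
  → r_1 = 0.3209
beam 2: φ=-45°, α=105°
  dir = (cos 105°, sin 105°) = (-0.2588, 0.9659); from cell (7,3)
  next x-line at t=2.6660, next y-line at t=0.7868; Δt_x=3.8637, Δt_y=1.0353
    y: enter (7,4) at t=0.7868 ← occupied
  → r_2 = 0.7868
beam 3: φ=45°, α=195°
  dir = (cos 195°, sin 195°) = (-0.9659, -0.2588); from cell (7,3)
  next x-line at t=0.7143, next y-line at t=0.9273; Δt_x=1.0353, Δt_y=3.8637
    x: enter (6,3) at t=0.7143
    y: enter (6,2) at t=0.9273
    x: enter (5,2) at t=1.7496
    x: enter (4,2) at t=2.7849
    x: enter (3,2) at t=3.8202
    y: enter (3,1) at t=4.7910
    x: enter (2,1) at t=4.8554
    x: enter (1,1) at t=5.8907 ← occupied
  → r_3 = 5.8907
beam 4: φ=135°, α=285°
  dir = (cos 285°, sin 285°) = (0.2588, -0.9659); from cell (7,3)
  next x-line at t=1.1977, next y-line at t=0.2485; Δt_x=3.8637, Δt_y=1.0353
    y: enter (7,2) at t=0.2485
    x: enter (8,2) at t=1.1977 ← occupied
  → r_4 = 1.1977

ranges = [0.3209, 0.7868, 5.8907, 1.1977]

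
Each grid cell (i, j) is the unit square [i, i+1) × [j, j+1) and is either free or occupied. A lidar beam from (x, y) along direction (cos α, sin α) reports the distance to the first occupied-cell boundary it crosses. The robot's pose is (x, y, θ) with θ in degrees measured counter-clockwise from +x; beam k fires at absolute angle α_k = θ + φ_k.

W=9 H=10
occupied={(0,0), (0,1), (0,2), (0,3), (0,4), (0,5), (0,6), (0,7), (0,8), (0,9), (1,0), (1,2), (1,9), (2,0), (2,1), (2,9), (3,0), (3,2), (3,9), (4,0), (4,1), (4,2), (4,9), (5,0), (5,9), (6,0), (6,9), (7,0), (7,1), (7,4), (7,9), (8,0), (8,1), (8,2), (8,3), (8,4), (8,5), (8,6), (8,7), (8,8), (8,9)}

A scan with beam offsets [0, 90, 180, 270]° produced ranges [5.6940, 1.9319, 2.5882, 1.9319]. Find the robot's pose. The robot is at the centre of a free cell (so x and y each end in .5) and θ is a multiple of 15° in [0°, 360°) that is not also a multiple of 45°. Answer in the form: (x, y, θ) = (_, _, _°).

(x, y, θ) = (5.5, 3.5, 105°)

Candidates: 49 free-cell centres × 16 headings = 784 poses. Raycast each; keep the one whose scan matches to 4 dp.
  (4.5, 5.5, 120°): beam 1 = 4.0415 ≠ 5.6940 ✗
  (2.5, 6.5, 105°): beam 1 = 2.5882 ≠ 5.6940 ✗
  (3.5, 5.5, 120°): beam 1 = 4.0415 ≠ 5.6940 ✗
  …
  (5.5, 3.5, 105°): r_1=5.6940, r_2=1.9319, r_3=2.5882, r_4=1.9319 — all match ✓
Only this pose fits every beam.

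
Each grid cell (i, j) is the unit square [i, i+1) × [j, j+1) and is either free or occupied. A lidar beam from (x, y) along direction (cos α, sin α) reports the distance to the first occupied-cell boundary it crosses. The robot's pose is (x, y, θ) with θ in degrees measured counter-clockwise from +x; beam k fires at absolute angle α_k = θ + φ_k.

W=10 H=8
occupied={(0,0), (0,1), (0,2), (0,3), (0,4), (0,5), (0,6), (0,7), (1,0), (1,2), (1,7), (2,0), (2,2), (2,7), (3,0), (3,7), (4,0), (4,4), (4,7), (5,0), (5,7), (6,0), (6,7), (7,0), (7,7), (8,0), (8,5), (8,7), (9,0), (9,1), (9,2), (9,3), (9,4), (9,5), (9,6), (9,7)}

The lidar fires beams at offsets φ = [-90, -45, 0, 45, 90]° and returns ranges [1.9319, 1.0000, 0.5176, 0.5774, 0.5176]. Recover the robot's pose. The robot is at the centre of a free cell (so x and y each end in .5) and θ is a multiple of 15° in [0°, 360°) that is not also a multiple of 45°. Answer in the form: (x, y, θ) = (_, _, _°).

(x, y, θ) = (1.5, 1.5, 75°)

Enumerate (i+0.5, j+0.5, θ) over the 44 free cells and 16 admissible headings. For each, cast all 5 beams and compare to the given ranges.
  (7.5, 5.5, 120°): beam 1 = 0.5774 ≠ 1.9319 ✗
  (8.5, 2.5, 345°): beam 1 = 1.5529 ≠ 1.9319 ✗
  (7.5, 5.5, 105°): beam 1 = 0.5176 ≠ 1.9319 ✗
  …
  (1.5, 1.5, 75°): r_1=1.9319, r_2=1.0000, r_3=0.5176, r_4=0.5774, r_5=0.5176 — all match ✓
Only this pose fits every beam.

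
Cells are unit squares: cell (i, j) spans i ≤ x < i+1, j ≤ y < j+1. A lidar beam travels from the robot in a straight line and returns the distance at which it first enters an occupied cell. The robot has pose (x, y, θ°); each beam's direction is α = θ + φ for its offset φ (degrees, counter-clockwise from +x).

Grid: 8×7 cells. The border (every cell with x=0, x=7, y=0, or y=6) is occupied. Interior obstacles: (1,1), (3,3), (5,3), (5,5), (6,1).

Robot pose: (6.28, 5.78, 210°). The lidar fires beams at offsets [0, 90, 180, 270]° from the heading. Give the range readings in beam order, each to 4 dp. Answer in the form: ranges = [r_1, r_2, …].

beam 1: φ=0°, α=210°
  dir = (cos 210°, sin 210°) = (-0.8660, -0.5000); from cell (6,5)
  next x-line at t=0.3233, next y-line at t=1.5600; Δt_x=1.1547, Δt_y=2.0000
    x: enter (5,5) at t=0.3233 ← occupied
  → r_1 = 0.3233
beam 2: φ=90°, α=300°
  dir = (cos 300°, sin 300°) = (0.5000, -0.8660); from cell (6,5)
  next x-line at t=1.4400, next y-line at t=0.9007; Δt_x=2.0000, Δt_y=1.1547
    y: enter (6,4) at t=0.9007
    x: enter (7,4) at t=1.4400 ← occupied
  → r_2 = 1.4400
beam 3: φ=180°, α=30°
  dir = (cos 30°, sin 30°) = (0.8660, 0.5000); from cell (6,5)
  next x-line at t=0.8314, next y-line at t=0.4400; Δt_x=1.1547, Δt_y=2.0000
    y: enter (6,6) at t=0.4400 ← occupied
  → r_3 = 0.4400
beam 4: φ=270°, α=120°
  dir = (cos 120°, sin 120°) = (-0.5000, 0.8660); from cell (6,5)
  next x-line at t=0.5600, next y-line at t=0.2540; Δt_x=2.0000, Δt_y=1.1547
    y: enter (6,6) at t=0.2540 ← occupied
  → r_4 = 0.2540

ranges = [0.3233, 1.4400, 0.4400, 0.2540]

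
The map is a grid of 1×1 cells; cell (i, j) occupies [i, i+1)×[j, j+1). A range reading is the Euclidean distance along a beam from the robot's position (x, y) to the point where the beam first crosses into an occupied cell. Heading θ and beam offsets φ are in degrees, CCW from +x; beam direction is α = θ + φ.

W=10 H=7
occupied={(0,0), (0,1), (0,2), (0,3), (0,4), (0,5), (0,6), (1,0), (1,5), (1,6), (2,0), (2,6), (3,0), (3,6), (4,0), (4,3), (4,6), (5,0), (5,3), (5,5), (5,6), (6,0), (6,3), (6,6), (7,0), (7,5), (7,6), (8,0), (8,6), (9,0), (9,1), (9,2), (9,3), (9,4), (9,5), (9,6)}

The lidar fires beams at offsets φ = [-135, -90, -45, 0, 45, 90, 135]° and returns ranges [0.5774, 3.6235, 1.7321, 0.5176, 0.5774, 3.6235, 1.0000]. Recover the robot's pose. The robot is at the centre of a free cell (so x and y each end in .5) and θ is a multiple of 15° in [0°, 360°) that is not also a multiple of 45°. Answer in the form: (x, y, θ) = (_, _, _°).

(x, y, θ) = (5.5, 4.5, 75°)

Enumerate (i+0.5, j+0.5, θ) over the 34 free cells and 16 admissible headings. For each, cast all 7 beams and compare to the given ranges.
  (5.5, 4.5, 105°): beam 1 = 1.0000 ≠ 0.5774 ✗
  (1.5, 2.5, 285°): beam 2 = 0.5176 ≠ 3.6235 ✗
  (1.5, 4.5, 330°): beam 1 = 0.5176 ≠ 0.5774 ✗
  (3.5, 4.5, 60°): beam 1 = 3.6235 ≠ 0.5774 ✗
  …
  (5.5, 4.5, 75°): r_1=0.5774, r_2=3.6235, r_3=1.7321, r_4=0.5176, r_5=0.5774, r_6=3.6235, r_7=1.0000 — all match ✓
Only this pose fits every beam.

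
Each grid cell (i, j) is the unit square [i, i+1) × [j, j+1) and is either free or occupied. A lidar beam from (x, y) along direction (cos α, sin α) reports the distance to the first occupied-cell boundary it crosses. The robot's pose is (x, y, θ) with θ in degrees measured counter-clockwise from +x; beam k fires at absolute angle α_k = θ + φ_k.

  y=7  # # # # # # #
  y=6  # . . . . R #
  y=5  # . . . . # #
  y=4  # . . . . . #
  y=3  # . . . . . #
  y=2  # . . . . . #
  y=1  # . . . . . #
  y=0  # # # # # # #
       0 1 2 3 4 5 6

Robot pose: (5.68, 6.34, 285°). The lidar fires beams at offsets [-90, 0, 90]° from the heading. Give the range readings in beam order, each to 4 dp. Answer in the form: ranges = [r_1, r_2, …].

beam 1: φ=-90°, α=195°
  cosα=-0.9659 sinα=-0.2588 | (5,6) | tMaxX 0.7040 tMaxY 1.3137 | tΔX 1.0353 tΔY 3.8637
    t=0.7040 [x] (4,6)
    t=1.3137 [y] (4,5)
    t=1.7393 [x] (3,5)
    t=2.7745 [x] (2,5)
    t=3.8098 [x] (1,5)
    t=4.8451 [x] (0,5) — stop
  → r_1 = 4.8451
beam 2: φ=0°, α=285°
  cosα=0.2588 sinα=-0.9659 | (5,6) | tMaxX 1.2364 tMaxY 0.3520 | tΔX 3.8637 tΔY 1.0353
    t=0.3520 [y] (5,5) — stop
  → r_2 = 0.3520
beam 3: φ=90°, α=15°
  cosα=0.9659 sinα=0.2588 | (5,6) | tMaxX 0.3313 tMaxY 2.5500 | tΔX 1.0353 tΔY 3.8637
    t=0.3313 [x] (6,6) — stop
  → r_3 = 0.3313

ranges = [4.8451, 0.3520, 0.3313]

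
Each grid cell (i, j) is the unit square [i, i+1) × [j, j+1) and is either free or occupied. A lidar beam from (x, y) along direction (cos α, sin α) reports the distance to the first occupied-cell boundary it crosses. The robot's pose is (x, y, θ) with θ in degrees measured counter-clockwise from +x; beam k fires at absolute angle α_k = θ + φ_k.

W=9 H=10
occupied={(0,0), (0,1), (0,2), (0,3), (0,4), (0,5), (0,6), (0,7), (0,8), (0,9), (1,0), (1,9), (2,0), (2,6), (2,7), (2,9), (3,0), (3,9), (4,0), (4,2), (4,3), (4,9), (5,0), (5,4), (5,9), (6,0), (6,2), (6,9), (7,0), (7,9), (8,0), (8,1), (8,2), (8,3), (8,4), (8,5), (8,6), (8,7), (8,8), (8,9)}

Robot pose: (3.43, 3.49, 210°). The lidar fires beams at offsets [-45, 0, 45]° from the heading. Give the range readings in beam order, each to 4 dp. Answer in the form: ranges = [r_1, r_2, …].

ranges = [2.5157, 2.8059, 2.5778]

beam 1: φ=-45°, α=165°
  dir = (cos 165°, sin 165°) = (-0.9659, 0.2588); from cell (3,3)
  next x-line at t=0.4452, next y-line at t=1.9705; Δt_x=1.0353, Δt_y=3.8637
    x: enter (2,3) at t=0.4452
    x: enter (1,3) at t=1.4804
    y: enter (1,4) at t=1.9705
    x: enter (0,4) at t=2.5157 ← occupied
  → r_1 = 2.5157
beam 2: φ=0°, α=210°
  dir = (cos 210°, sin 210°) = (-0.8660, -0.5000); from cell (3,3)
  next x-line at t=0.4965, next y-line at t=0.9800; Δt_x=1.1547, Δt_y=2.0000
    x: enter (2,3) at t=0.4965
    y: enter (2,2) at t=0.9800
    x: enter (1,2) at t=1.6512
    x: enter (0,2) at t=2.8059 ← occupied
  → r_2 = 2.8059
beam 3: φ=45°, α=255°
  dir = (cos 255°, sin 255°) = (-0.2588, -0.9659); from cell (3,3)
  next x-line at t=1.6614, next y-line at t=0.5073; Δt_x=3.8637, Δt_y=1.0353
    y: enter (3,2) at t=0.5073
    y: enter (3,1) at t=1.5426
    x: enter (2,1) at t=1.6614
    y: enter (2,0) at t=2.5778 ← occupied
  → r_3 = 2.5778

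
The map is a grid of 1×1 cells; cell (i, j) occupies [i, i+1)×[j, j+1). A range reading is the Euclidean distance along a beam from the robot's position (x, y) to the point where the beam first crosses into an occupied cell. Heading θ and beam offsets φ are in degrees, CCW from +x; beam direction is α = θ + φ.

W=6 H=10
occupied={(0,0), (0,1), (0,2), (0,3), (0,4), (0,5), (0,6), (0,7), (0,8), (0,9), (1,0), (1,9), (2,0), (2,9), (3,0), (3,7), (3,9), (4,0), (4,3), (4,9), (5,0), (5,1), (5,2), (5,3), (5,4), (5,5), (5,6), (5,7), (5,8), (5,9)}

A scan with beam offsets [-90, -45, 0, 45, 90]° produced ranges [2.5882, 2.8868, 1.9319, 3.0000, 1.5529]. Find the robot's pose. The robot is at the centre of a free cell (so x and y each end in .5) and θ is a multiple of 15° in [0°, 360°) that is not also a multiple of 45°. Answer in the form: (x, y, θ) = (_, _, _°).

(x, y, θ) = (2.5, 5.5, 75°)

Enumerate (i+0.5, j+0.5, θ) over the 30 free cells and 16 admissible headings. For each, cast all 5 beams and compare to the given ranges.
  (2.5, 6.5, 120°): beam 1 = 1.0000 ≠ 2.5882 ✗
  (4.5, 8.5, 210°): beam 1 = 0.5774 ≠ 2.5882 ✗
  (4.5, 4.5, 105°): beam 1 = 0.5176 ≠ 2.5882 ✗
  (1.5, 6.5, 285°): beam 1 = 0.5176 ≠ 2.5882 ✗
  …
  (2.5, 5.5, 75°): r_1=2.5882, r_2=2.8868, r_3=1.9319, r_4=3.0000, r_5=1.5529 — all match ✓
Unique over the lattice → pose = (2.5, 5.5, 75°).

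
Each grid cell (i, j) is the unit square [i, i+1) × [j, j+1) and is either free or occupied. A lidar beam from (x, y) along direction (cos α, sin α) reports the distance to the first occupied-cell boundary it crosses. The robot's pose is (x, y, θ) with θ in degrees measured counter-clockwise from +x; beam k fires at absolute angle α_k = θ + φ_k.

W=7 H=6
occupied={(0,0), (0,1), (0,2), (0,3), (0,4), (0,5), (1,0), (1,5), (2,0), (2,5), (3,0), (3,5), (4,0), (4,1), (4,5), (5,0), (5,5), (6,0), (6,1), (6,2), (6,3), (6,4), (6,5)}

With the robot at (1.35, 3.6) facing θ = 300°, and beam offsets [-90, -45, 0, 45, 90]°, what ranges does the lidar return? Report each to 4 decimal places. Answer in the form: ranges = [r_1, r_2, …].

beam 1: φ=-90°, α=210°
  cosα=-0.8660 sinα=-0.5000 | (1,3) | tMaxX 0.4041 tMaxY 1.2000 | tΔX 1.1547 tΔY 2.0000
    t=0.4041 [x] (0,3) — stop
  → r_1 = 0.4041
beam 2: φ=-45°, α=255°
  cosα=-0.2588 sinα=-0.9659 | (1,3) | tMaxX 1.3523 tMaxY 0.6212 | tΔX 3.8637 tΔY 1.0353
    t=0.6212 [y] (1,2)
    t=1.3523 [x] (0,2) — stop
  → r_2 = 1.3523
beam 3: φ=0°, α=300°
  cosα=0.5000 sinα=-0.8660 | (1,3) | tMaxX 1.3000 tMaxY 0.6928 | tΔX 2.0000 tΔY 1.1547
    t=0.6928 [y] (1,2)
    t=1.3000 [x] (2,2)
    t=1.8475 [y] (2,1)
    t=3.0022 [y] (2,0) — stop
  → r_3 = 3.0022
beam 4: φ=45°, α=345°
  cosα=0.9659 sinα=-0.2588 | (1,3) | tMaxX 0.6729 tMaxY 2.3182 | tΔX 1.0353 tΔY 3.8637
    t=0.6729 [x] (2,3)
    t=1.7082 [x] (3,3)
    t=2.3182 [y] (3,2)
    t=2.7435 [x] (4,2)
    t=3.7788 [x] (5,2)
    t=4.8140 [x] (6,2) — stop
  → r_4 = 4.8140
beam 5: φ=90°, α=30°
  cosα=0.8660 sinα=0.5000 | (1,3) | tMaxX 0.7506 tMaxY 0.8000 | tΔX 1.1547 tΔY 2.0000
    t=0.7506 [x] (2,3)
    t=0.8000 [y] (2,4)
    t=1.9053 [x] (3,4)
    t=2.8000 [y] (3,5) — stop
  → r_5 = 2.8000

ranges = [0.4041, 1.3523, 3.0022, 4.8140, 2.8000]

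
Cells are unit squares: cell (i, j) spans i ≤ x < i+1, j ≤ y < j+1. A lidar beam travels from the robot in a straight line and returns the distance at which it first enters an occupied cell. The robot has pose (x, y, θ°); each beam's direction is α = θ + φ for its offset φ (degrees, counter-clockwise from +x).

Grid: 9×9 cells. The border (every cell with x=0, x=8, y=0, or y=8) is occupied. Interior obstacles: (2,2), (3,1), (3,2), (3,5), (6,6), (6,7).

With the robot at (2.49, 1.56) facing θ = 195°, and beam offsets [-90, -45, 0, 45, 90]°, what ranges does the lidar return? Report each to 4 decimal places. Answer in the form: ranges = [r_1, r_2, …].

ranges = [0.4555, 1.7205, 1.5426, 0.6466, 0.5798]

beam 1: φ=-90°, α=105°
  cosα=-0.2588 sinα=0.9659 | (2,1) | tMaxX 1.8932 tMaxY 0.4555 | tΔX 3.8637 tΔY 1.0353
    t=0.4555 [y] (2,2) — stop
  → r_1 = 0.4555
beam 2: φ=-45°, α=150°
  cosα=-0.8660 sinα=0.5000 | (2,1) | tMaxX 0.5658 tMaxY 0.8800 | tΔX 1.1547 tΔY 2.0000
    t=0.5658 [x] (1,1)
    t=0.8800 [y] (1,2)
    t=1.7205 [x] (0,2) — stop
  → r_2 = 1.7205
beam 3: φ=0°, α=195°
  cosα=-0.9659 sinα=-0.2588 | (2,1) | tMaxX 0.5073 tMaxY 2.1637 | tΔX 1.0353 tΔY 3.8637
    t=0.5073 [x] (1,1)
    t=1.5426 [x] (0,1) — stop
  → r_3 = 1.5426
beam 4: φ=45°, α=240°
  cosα=-0.5000 sinα=-0.8660 | (2,1) | tMaxX 0.9800 tMaxY 0.6466 | tΔX 2.0000 tΔY 1.1547
    t=0.6466 [y] (2,0) — stop
  → r_4 = 0.6466
beam 5: φ=90°, α=285°
  cosα=0.2588 sinα=-0.9659 | (2,1) | tMaxX 1.9705 tMaxY 0.5798 | tΔX 3.8637 tΔY 1.0353
    t=0.5798 [y] (2,0) — stop
  → r_5 = 0.5798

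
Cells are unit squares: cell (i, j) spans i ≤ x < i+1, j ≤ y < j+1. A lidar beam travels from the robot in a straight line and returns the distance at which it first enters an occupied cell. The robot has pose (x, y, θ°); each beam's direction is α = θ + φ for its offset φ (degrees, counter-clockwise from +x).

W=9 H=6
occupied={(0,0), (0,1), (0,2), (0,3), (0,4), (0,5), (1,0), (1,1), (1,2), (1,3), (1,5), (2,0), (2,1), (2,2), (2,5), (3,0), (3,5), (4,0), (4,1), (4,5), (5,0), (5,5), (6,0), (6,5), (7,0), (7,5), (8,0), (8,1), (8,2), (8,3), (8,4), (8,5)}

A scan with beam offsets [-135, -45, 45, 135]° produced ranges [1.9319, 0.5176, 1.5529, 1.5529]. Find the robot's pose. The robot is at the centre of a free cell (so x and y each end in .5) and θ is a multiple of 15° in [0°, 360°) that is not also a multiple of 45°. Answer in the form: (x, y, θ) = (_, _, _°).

The pose lattice has 22·16 = 352 candidates. Test each by forward raycasting.
  (6.5, 1.5, 330°): beam 1 = 1.5529 ≠ 1.9319 ✗
  (4.5, 2.5, 300°): beam 1 = 1.5529 ≠ 1.9319 ✗
  (7.5, 1.5, 30°): beam 1 = 0.5176 ≠ 1.9319 ✗
  (7.5, 2.5, 150°): beam 1 = 0.5176 ≠ 1.9319 ✗
  (2.5, 3.5, 255°): beam 1 = 1.7321 ≠ 1.9319 ✗
  …
  (2.5, 4.5, 150°): r_1=1.9319, r_2=0.5176, r_3=1.5529, r_4=1.5529 — all match ✓
Unique over the lattice → pose = (2.5, 4.5, 150°).

(x, y, θ) = (2.5, 4.5, 150°)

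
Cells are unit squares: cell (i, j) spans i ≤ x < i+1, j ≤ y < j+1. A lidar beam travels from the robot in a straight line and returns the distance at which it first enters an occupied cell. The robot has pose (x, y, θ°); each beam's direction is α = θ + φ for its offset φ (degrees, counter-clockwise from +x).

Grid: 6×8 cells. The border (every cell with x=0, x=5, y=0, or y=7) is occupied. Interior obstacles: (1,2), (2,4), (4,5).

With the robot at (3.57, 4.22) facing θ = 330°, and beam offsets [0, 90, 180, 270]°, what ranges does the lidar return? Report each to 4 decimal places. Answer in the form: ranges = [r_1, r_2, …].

ranges = [1.6512, 0.9007, 0.6582, 3.7181]

beam 1: φ=0°, α=330°
  cosα=0.8660 sinα=-0.5000 | (3,4) | tMaxX 0.4965 tMaxY 0.4400 | tΔX 1.1547 tΔY 2.0000
    t=0.4400 [y] (3,3)
    t=0.4965 [x] (4,3)
    t=1.6512 [x] (5,3) — stop
  → r_1 = 1.6512
beam 2: φ=90°, α=60°
  cosα=0.5000 sinα=0.8660 | (3,4) | tMaxX 0.8600 tMaxY 0.9007 | tΔX 2.0000 tΔY 1.1547
    t=0.8600 [x] (4,4)
    t=0.9007 [y] (4,5) — stop
  → r_2 = 0.9007
beam 3: φ=180°, α=150°
  cosα=-0.8660 sinα=0.5000 | (3,4) | tMaxX 0.6582 tMaxY 1.5600 | tΔX 1.1547 tΔY 2.0000
    t=0.6582 [x] (2,4) — stop
  → r_3 = 0.6582
beam 4: φ=270°, α=240°
  cosα=-0.5000 sinα=-0.8660 | (3,4) | tMaxX 1.1400 tMaxY 0.2540 | tΔX 2.0000 tΔY 1.1547
    t=0.2540 [y] (3,3)
    t=1.1400 [x] (2,3)
    t=1.4087 [y] (2,2)
    t=2.5634 [y] (2,1)
    t=3.1400 [x] (1,1)
    t=3.7181 [y] (1,0) — stop
  → r_4 = 3.7181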